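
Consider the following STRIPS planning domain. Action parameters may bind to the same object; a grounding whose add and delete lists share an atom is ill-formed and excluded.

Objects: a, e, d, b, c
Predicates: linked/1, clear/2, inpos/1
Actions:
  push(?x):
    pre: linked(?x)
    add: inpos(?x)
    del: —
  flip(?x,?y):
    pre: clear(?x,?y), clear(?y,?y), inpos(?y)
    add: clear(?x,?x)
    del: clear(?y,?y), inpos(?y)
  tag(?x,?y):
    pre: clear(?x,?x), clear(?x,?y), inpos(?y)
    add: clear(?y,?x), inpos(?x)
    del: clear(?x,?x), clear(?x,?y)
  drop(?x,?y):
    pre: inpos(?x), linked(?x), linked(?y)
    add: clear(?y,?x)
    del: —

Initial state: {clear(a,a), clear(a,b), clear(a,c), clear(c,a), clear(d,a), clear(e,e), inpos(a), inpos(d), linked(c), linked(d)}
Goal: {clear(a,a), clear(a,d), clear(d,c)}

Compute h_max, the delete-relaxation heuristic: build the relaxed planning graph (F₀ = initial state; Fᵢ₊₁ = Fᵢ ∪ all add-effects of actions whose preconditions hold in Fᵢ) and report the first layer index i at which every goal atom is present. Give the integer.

F0 = init (10 atoms)
F1 = F0 ∪ {clear(c,c), clear(c,d), clear(d,d), inpos(c)}  (14 atoms)
F2 = F1 ∪ {clear(a,d), clear(d,c)}  (16 atoms)
goal ⊆ F2  ⇒  h_max = 2

2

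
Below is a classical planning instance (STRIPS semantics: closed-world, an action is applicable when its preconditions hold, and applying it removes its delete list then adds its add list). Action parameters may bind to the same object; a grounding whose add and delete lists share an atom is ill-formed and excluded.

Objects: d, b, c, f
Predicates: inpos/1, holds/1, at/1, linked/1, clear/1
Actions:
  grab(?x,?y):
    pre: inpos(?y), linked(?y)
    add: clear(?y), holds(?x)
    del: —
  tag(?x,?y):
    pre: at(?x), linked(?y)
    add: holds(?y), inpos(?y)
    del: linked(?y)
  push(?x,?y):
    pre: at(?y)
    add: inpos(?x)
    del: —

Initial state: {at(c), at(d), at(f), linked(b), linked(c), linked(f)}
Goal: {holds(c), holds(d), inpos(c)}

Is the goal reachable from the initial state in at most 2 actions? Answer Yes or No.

1. tag(d,c)  →  {at(c), at(d), at(f), holds(c), inpos(c), linked(b), linked(f)}
2. push(b,d)  →  {at(c), at(d), at(f), holds(c), inpos(b), inpos(c), linked(b), linked(f)}
3. grab(d,b)  →  {at(c), at(d), at(f), clear(b), holds(c), holds(d), inpos(b), inpos(c), linked(b), linked(f)}
optimal plan length = 3; 3 > 2

No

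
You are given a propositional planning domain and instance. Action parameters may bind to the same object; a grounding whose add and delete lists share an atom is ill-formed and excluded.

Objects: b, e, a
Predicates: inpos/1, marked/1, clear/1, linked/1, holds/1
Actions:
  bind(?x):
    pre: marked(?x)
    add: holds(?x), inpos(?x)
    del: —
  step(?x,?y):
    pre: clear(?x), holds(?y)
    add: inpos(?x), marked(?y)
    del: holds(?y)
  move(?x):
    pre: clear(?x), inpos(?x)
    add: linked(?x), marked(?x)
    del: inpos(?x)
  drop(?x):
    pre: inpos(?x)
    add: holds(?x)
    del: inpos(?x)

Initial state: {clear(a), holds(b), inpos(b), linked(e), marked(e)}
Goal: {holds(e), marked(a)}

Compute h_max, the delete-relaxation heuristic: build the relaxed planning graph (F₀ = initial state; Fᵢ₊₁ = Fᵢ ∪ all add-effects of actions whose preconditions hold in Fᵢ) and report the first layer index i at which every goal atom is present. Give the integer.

2

F0 = init (5 atoms)
F1 = F0 ∪ {holds(e), inpos(a), inpos(e), marked(b)}  (9 atoms)
F2 = F1 ∪ {holds(a), linked(a), marked(a)}  (12 atoms)
goal ⊆ F2  ⇒  h_max = 2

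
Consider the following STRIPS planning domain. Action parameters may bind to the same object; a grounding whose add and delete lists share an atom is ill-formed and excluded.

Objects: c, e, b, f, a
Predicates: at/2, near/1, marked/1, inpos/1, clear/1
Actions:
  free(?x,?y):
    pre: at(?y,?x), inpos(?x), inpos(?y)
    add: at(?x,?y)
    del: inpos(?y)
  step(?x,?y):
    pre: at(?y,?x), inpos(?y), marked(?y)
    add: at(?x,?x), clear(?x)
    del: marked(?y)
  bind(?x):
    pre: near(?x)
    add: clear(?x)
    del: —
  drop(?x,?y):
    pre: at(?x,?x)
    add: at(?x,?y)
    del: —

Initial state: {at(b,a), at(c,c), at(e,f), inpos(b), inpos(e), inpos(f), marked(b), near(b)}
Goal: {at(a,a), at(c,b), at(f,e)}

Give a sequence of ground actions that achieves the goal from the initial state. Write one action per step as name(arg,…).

1. free(f,e)  →  {at(b,a), at(c,c), at(e,f), at(f,e), inpos(b), inpos(f), marked(b), near(b)}
2. step(a,b)  →  {at(a,a), at(b,a), at(c,c), at(e,f), at(f,e), clear(a), inpos(b), inpos(f), near(b)}
3. drop(c,b)  →  {at(a,a), at(b,a), at(c,b), at(c,c), at(e,f), at(f,e), clear(a), inpos(b), inpos(f), near(b)}

free(f,e); step(a,b); drop(c,b)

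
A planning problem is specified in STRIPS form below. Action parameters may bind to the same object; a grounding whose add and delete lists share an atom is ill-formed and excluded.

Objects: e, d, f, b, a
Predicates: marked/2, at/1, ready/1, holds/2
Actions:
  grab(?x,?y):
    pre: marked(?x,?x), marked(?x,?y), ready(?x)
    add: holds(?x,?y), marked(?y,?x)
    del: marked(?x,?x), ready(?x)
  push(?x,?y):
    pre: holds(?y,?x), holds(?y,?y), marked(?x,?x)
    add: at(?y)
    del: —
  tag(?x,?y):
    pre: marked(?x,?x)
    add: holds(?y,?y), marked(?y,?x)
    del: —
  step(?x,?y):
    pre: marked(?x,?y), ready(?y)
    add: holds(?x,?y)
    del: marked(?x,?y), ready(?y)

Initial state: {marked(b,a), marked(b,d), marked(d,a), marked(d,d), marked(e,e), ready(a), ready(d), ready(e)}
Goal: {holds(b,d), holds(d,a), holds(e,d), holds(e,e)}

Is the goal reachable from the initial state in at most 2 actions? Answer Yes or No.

No

1. tag(d,e)  →  {holds(e,e), marked(b,a), marked(b,d), marked(d,a), marked(d,d), marked(e,d), marked(e,e), ready(a), ready(d), ready(e)}
2. grab(e,d)  →  {holds(e,d), holds(e,e), marked(b,a), marked(b,d), marked(d,a), marked(d,d), marked(d,e), marked(e,d), ready(a), ready(d)}
3. step(d,a)  →  {holds(d,a), holds(e,d), holds(e,e), marked(b,a), marked(b,d), marked(d,d), marked(d,e), marked(e,d), ready(d)}
4. step(b,d)  →  {holds(b,d), holds(d,a), holds(e,d), holds(e,e), marked(b,a), marked(d,d), marked(d,e), marked(e,d)}
optimal plan length = 4; 4 > 2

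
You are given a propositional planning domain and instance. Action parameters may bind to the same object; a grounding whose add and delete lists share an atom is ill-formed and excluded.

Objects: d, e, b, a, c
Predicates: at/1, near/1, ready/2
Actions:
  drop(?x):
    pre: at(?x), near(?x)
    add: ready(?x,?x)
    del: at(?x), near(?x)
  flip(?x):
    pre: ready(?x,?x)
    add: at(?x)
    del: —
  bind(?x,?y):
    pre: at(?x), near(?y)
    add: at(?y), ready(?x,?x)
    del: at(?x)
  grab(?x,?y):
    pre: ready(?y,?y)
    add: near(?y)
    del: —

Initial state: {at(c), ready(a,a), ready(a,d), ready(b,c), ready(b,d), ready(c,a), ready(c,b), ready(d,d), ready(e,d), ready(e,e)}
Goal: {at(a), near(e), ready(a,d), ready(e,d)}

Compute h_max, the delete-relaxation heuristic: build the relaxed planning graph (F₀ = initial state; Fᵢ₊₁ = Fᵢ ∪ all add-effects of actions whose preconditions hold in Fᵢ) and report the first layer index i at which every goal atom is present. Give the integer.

F0 = init (10 atoms)
F1 = F0 ∪ {at(a), at(d), at(e), near(a), near(d), near(e)}  (16 atoms)
goal ⊆ F1  ⇒  h_max = 1

1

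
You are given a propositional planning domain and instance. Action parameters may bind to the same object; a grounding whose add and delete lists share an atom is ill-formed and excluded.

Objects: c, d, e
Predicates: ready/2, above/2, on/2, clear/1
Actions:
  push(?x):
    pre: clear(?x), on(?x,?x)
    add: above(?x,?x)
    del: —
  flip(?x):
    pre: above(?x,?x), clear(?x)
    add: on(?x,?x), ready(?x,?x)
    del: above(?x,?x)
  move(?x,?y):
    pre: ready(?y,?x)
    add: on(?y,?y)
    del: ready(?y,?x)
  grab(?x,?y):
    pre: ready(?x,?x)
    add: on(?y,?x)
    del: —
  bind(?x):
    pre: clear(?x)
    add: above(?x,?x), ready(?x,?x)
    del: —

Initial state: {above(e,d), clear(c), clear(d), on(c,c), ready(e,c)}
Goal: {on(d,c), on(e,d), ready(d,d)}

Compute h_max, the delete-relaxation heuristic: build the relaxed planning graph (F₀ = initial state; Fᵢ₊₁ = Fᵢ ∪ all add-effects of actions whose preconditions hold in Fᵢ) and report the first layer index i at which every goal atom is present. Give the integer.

F0 = init (5 atoms)
F1 = F0 ∪ {above(c,c), above(d,d), on(e,e), ready(c,c), ready(d,d)}  (10 atoms)
F2 = F1 ∪ {on(c,d), on(d,c), on(d,d), on(e,c), on(e,d)}  (15 atoms)
goal ⊆ F2  ⇒  h_max = 2

2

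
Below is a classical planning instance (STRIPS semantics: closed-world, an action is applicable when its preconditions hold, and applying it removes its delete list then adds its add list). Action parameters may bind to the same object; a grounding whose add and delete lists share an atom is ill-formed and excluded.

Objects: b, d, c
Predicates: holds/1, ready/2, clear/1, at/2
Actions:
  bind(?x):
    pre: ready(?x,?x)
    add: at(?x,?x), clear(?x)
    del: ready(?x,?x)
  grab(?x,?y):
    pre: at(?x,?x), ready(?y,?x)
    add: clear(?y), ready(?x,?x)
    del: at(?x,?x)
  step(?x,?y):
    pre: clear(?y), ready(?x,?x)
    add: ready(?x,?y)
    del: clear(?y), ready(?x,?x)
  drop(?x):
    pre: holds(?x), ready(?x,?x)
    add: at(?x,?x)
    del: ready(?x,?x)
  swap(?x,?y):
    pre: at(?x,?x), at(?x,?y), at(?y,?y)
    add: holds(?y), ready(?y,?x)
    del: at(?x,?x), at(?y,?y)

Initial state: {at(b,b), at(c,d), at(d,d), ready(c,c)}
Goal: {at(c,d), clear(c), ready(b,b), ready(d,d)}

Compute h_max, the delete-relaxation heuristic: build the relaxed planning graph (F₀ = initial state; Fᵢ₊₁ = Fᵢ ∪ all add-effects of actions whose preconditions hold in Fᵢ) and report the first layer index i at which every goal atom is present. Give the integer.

1

F0 = init (4 atoms)
F1 = F0 ∪ {at(c,c), clear(c), holds(b), holds(d), ready(b,b), ready(d,d)}  (10 atoms)
goal ⊆ F1  ⇒  h_max = 1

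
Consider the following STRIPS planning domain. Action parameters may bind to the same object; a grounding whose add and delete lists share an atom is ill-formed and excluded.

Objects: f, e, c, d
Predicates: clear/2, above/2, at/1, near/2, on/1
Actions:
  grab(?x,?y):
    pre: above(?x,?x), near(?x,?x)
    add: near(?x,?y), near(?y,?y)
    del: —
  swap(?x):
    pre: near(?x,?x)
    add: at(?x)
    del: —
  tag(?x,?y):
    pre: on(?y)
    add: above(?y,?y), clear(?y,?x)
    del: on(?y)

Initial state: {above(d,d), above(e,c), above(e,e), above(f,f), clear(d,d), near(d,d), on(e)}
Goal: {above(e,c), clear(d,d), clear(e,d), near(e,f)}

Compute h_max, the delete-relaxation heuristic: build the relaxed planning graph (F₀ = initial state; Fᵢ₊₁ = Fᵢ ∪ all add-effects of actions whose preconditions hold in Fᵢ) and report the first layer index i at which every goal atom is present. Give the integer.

2

F0 = init (7 atoms)
F1 = F0 ∪ {at(d), clear(e,c), clear(e,d), clear(e,e), clear(e,f), near(c,c), near(d,c), near(d,e), near(d,f), near(e,e), near(f,f)}  (18 atoms)
F2 = F1 ∪ {at(c), at(e), at(f), near(e,c), near(e,d), near(e,f), near(f,c), near(f,d), near(f,e)}  (27 atoms)
goal ⊆ F2  ⇒  h_max = 2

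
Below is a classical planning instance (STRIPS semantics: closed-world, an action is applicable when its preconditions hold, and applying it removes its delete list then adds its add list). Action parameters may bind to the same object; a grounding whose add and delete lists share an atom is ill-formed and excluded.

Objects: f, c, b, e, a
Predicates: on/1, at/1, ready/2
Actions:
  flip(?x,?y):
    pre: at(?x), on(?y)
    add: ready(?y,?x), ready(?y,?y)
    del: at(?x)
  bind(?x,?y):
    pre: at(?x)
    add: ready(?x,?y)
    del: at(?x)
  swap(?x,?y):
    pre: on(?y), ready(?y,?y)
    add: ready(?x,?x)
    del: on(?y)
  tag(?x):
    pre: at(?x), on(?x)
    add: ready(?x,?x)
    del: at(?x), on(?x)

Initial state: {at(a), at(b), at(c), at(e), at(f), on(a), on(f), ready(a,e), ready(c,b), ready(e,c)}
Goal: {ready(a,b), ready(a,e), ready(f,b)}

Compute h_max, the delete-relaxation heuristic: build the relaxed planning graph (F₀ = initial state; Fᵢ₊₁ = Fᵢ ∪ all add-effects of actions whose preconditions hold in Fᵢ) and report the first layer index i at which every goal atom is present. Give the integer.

1

F0 = init (10 atoms)
F1 = F0 ∪ {ready(a,a), ready(a,b), ready(a,c), ready(a,f), ready(b,a), ready(b,b), ready(b,c), ready(b,e), ready(b,f), ready(c,a), ready(c,c), ready(c,e), ready(c,f), ready(e,a), ready(e,b), ready(e,e), ready(e,f), ready(f,a), ready(f,b), ready(f,c), ready(f,e), ready(f,f)}  (32 atoms)
goal ⊆ F1  ⇒  h_max = 1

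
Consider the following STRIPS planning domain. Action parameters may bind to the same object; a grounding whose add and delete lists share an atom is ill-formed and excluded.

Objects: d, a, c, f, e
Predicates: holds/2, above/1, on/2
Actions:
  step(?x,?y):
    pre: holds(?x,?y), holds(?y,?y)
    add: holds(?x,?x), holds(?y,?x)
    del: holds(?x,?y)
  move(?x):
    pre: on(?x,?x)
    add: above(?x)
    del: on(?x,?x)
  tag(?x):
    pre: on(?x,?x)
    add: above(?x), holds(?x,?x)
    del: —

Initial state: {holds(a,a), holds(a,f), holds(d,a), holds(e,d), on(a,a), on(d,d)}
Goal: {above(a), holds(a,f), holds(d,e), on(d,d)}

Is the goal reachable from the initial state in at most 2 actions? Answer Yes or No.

No

1. step(d,a)  →  {holds(a,a), holds(a,d), holds(a,f), holds(d,d), holds(e,d), on(a,a), on(d,d)}
2. step(e,d)  →  {holds(a,a), holds(a,d), holds(a,f), holds(d,d), holds(d,e), holds(e,e), on(a,a), on(d,d)}
3. move(a)  →  {above(a), holds(a,a), holds(a,d), holds(a,f), holds(d,d), holds(d,e), holds(e,e), on(d,d)}
optimal plan length = 3; 3 > 2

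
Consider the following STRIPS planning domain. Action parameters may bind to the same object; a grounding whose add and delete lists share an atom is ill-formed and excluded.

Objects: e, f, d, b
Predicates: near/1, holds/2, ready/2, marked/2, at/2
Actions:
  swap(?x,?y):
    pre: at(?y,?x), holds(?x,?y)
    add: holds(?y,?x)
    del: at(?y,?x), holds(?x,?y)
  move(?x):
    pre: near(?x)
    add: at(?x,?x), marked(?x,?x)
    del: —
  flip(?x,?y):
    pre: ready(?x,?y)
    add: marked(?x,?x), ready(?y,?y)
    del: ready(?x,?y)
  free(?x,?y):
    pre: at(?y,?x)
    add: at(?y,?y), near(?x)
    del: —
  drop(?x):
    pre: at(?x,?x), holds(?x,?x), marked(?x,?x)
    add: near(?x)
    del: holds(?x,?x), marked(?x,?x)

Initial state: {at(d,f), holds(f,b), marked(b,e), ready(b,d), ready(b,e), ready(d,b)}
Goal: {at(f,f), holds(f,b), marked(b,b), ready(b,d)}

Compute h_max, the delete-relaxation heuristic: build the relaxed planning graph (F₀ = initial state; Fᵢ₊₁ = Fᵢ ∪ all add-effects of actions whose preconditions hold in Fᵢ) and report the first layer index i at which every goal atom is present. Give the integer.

F0 = init (6 atoms)
F1 = F0 ∪ {at(d,d), marked(b,b), marked(d,d), near(f), ready(b,b), ready(d,d), ready(e,e)}  (13 atoms)
F2 = F1 ∪ {at(f,f), marked(f,f), near(d)}  (16 atoms)
goal ⊆ F2  ⇒  h_max = 2

2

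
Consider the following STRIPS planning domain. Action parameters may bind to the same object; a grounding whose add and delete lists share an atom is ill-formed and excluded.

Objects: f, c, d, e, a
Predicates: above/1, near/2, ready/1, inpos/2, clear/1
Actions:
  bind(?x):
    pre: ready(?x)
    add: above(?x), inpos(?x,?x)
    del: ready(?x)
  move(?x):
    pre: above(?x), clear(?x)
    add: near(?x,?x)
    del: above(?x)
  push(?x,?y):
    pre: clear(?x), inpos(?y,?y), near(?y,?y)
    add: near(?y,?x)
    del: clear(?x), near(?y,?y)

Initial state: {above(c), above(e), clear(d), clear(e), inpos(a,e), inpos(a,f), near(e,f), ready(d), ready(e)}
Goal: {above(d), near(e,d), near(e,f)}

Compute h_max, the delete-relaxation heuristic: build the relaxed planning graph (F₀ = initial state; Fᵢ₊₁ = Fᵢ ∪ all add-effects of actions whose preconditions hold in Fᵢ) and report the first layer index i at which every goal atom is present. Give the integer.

2

F0 = init (9 atoms)
F1 = F0 ∪ {above(d), inpos(d,d), inpos(e,e), near(e,e)}  (13 atoms)
F2 = F1 ∪ {near(d,d), near(e,d)}  (15 atoms)
goal ⊆ F2  ⇒  h_max = 2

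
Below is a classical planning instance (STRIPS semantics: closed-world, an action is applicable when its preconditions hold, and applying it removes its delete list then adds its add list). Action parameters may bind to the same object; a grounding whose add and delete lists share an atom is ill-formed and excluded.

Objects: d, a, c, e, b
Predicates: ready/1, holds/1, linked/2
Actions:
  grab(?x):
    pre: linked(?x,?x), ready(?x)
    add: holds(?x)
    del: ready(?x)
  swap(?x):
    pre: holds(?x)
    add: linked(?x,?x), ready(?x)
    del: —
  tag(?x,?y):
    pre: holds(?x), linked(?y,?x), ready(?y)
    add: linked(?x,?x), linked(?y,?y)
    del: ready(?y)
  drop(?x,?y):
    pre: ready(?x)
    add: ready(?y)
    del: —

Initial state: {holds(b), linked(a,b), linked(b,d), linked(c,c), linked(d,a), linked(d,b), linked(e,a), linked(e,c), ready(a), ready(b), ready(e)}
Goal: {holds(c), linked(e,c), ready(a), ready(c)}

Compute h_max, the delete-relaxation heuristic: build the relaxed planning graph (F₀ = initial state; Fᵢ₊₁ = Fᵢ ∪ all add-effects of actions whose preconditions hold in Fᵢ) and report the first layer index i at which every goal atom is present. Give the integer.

2

F0 = init (11 atoms)
F1 = F0 ∪ {linked(a,a), linked(b,b), ready(c), ready(d)}  (15 atoms)
F2 = F1 ∪ {holds(a), holds(c), linked(d,d)}  (18 atoms)
goal ⊆ F2  ⇒  h_max = 2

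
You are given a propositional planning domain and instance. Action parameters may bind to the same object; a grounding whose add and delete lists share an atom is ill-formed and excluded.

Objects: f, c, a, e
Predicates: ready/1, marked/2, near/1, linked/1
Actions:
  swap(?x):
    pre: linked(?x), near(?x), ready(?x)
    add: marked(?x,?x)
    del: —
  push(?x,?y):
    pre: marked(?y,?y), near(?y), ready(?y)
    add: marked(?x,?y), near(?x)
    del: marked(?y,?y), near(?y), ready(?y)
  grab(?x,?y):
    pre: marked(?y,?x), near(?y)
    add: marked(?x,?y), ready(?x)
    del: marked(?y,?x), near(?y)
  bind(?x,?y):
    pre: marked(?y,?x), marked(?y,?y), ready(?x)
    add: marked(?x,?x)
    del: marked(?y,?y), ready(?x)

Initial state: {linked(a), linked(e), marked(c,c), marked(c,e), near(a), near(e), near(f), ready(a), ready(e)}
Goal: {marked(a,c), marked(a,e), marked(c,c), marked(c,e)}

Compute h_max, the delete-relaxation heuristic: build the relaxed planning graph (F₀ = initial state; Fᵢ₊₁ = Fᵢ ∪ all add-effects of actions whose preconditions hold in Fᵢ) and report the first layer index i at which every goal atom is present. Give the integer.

F0 = init (9 atoms)
F1 = F0 ∪ {marked(a,a), marked(e,e)}  (11 atoms)
F2 = F1 ∪ {marked(a,e), marked(c,a), marked(e,a), marked(f,a), marked(f,e), near(c)}  (17 atoms)
F3 = F2 ∪ {marked(a,c), marked(a,f), marked(e,c), marked(e,f)}  (21 atoms)
goal ⊆ F3  ⇒  h_max = 3

3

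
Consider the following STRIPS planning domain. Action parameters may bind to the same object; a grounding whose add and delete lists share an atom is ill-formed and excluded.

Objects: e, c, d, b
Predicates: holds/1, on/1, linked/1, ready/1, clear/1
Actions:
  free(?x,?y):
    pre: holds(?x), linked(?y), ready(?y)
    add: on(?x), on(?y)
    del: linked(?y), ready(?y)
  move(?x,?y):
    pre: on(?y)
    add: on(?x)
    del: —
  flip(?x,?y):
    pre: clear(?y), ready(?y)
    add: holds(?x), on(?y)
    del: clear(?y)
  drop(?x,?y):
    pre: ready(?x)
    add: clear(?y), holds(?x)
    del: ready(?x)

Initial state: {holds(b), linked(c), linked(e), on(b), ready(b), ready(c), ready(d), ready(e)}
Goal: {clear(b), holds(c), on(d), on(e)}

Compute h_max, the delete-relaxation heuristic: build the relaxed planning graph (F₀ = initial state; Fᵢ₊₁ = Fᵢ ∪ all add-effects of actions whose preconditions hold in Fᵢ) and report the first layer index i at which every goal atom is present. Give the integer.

1

F0 = init (8 atoms)
F1 = F0 ∪ {clear(b), clear(c), clear(d), clear(e), holds(c), holds(d), holds(e), on(c), on(d), on(e)}  (18 atoms)
goal ⊆ F1  ⇒  h_max = 1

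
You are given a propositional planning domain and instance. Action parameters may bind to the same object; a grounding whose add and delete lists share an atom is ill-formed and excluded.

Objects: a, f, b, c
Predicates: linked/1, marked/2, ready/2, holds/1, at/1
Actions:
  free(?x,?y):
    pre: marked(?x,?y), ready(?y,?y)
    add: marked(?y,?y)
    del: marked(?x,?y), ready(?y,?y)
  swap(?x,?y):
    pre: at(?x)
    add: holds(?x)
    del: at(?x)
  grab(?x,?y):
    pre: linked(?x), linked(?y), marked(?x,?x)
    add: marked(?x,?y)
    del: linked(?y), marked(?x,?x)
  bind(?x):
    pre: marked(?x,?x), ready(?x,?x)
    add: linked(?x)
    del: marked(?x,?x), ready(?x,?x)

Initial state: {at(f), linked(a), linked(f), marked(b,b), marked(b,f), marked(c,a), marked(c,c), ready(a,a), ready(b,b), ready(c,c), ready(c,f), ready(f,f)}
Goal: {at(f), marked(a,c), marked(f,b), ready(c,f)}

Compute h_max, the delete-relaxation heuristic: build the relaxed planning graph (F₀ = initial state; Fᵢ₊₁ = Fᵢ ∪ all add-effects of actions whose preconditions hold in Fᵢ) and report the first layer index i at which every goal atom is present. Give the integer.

2

F0 = init (12 atoms)
F1 = F0 ∪ {holds(f), linked(b), linked(c), marked(a,a), marked(f,f)}  (17 atoms)
F2 = F1 ∪ {marked(a,b), marked(a,c), marked(a,f), marked(b,a), marked(b,c), marked(c,b), marked(c,f), marked(f,a), marked(f,b), marked(f,c)}  (27 atoms)
goal ⊆ F2  ⇒  h_max = 2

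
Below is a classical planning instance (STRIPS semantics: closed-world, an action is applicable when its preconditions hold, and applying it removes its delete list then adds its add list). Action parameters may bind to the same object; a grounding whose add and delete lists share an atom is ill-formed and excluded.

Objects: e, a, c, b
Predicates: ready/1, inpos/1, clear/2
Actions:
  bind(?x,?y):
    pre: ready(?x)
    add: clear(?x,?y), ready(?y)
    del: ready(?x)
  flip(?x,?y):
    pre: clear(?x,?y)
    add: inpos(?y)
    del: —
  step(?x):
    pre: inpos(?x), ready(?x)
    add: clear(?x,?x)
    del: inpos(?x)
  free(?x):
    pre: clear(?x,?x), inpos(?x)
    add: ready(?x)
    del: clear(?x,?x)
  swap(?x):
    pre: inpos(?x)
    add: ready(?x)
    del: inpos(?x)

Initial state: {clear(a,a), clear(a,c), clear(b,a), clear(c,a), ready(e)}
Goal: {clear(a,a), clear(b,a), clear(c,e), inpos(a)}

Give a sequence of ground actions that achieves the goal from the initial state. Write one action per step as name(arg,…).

1. bind(e,c)  →  {clear(a,a), clear(a,c), clear(b,a), clear(c,a), clear(e,c), ready(c)}
2. bind(c,e)  →  {clear(a,a), clear(a,c), clear(b,a), clear(c,a), clear(c,e), clear(e,c), ready(e)}
3. flip(a,a)  →  {clear(a,a), clear(a,c), clear(b,a), clear(c,a), clear(c,e), clear(e,c), inpos(a), ready(e)}

bind(e,c); bind(c,e); flip(a,a)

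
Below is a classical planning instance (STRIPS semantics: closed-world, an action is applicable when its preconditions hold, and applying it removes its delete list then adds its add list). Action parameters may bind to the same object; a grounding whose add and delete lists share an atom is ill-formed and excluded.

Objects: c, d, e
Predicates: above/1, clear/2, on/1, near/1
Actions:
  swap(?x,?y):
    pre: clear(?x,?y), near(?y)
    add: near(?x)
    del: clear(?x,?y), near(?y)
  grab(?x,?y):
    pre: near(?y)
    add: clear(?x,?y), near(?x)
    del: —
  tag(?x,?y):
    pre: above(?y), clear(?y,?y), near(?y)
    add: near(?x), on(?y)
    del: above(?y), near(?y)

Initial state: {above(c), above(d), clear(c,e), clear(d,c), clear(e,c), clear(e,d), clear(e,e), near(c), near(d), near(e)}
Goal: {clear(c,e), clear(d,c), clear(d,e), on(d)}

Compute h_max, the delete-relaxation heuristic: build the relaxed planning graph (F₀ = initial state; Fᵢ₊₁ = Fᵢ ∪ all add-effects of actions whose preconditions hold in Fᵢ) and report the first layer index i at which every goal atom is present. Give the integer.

2

F0 = init (10 atoms)
F1 = F0 ∪ {clear(c,c), clear(c,d), clear(d,d), clear(d,e)}  (14 atoms)
F2 = F1 ∪ {on(c), on(d)}  (16 atoms)
goal ⊆ F2  ⇒  h_max = 2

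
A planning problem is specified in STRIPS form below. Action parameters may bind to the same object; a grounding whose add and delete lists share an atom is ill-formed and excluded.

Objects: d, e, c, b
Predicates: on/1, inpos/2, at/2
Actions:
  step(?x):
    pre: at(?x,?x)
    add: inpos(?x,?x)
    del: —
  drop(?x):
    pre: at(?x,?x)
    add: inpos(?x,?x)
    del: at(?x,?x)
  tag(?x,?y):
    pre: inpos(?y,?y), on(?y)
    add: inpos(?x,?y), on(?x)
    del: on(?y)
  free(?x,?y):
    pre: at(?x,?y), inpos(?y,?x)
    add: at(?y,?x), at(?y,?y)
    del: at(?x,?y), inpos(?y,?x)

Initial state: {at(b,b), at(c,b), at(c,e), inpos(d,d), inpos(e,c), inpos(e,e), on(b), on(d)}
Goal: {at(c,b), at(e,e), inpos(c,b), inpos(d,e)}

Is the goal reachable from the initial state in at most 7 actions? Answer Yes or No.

Yes

1. step(b)  →  {at(b,b), at(c,b), at(c,e), inpos(b,b), inpos(d,d), inpos(e,c), inpos(e,e), on(b), on(d)}
2. tag(e,d)  →  {at(b,b), at(c,b), at(c,e), inpos(b,b), inpos(d,d), inpos(e,c), inpos(e,d), inpos(e,e), on(b), on(e)}
3. tag(d,e)  →  {at(b,b), at(c,b), at(c,e), inpos(b,b), inpos(d,d), inpos(d,e), inpos(e,c), inpos(e,d), inpos(e,e), on(b), on(d)}
4. tag(c,b)  →  {at(b,b), at(c,b), at(c,e), inpos(b,b), inpos(c,b), inpos(d,d), inpos(d,e), inpos(e,c), inpos(e,d), inpos(e,e), on(c), on(d)}
5. free(c,e)  →  {at(b,b), at(c,b), at(e,c), at(e,e), inpos(b,b), inpos(c,b), inpos(d,d), inpos(d,e), inpos(e,d), inpos(e,e), on(c), on(d)}
optimal plan length = 5; 5 ≤ 7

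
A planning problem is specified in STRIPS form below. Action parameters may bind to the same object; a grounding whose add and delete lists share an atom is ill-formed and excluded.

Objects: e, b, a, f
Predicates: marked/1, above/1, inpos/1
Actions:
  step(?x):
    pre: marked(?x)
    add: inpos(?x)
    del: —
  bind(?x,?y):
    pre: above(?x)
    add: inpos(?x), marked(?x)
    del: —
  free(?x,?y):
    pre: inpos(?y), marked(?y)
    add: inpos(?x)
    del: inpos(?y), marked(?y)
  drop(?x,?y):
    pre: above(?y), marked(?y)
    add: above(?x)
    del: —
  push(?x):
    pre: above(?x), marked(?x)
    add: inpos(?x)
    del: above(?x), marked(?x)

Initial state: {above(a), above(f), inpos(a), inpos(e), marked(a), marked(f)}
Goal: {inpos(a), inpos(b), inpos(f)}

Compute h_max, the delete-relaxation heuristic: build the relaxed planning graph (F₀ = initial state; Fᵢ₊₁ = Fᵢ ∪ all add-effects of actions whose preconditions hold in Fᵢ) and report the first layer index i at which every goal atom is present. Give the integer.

F0 = init (6 atoms)
F1 = F0 ∪ {above(b), above(e), inpos(b), inpos(f)}  (10 atoms)
goal ⊆ F1  ⇒  h_max = 1

1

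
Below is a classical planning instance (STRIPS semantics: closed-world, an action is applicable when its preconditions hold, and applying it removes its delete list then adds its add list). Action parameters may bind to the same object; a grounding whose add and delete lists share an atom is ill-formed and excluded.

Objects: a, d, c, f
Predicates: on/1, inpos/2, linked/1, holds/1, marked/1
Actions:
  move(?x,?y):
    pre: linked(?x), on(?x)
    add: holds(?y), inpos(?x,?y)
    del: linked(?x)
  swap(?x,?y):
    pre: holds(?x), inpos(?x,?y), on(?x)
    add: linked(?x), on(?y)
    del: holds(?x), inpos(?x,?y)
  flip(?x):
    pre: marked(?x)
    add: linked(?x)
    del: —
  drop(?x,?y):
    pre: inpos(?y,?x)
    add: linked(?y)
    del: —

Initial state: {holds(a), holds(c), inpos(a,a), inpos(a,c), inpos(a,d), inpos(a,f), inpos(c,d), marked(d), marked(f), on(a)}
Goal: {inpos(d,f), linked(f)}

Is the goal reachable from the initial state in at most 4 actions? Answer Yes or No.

1. swap(a,d)  →  {holds(c), inpos(a,a), inpos(a,c), inpos(a,f), inpos(c,d), linked(a), marked(d), marked(f), on(a), on(d)}
2. flip(d)  →  {holds(c), inpos(a,a), inpos(a,c), inpos(a,f), inpos(c,d), linked(a), linked(d), marked(d), marked(f), on(a), on(d)}
3. move(d,f)  →  {holds(c), holds(f), inpos(a,a), inpos(a,c), inpos(a,f), inpos(c,d), inpos(d,f), linked(a), marked(d), marked(f), on(a), on(d)}
4. flip(f)  →  {holds(c), holds(f), inpos(a,a), inpos(a,c), inpos(a,f), inpos(c,d), inpos(d,f), linked(a), linked(f), marked(d), marked(f), on(a), on(d)}
optimal plan length = 4; 4 ≤ 4

Yes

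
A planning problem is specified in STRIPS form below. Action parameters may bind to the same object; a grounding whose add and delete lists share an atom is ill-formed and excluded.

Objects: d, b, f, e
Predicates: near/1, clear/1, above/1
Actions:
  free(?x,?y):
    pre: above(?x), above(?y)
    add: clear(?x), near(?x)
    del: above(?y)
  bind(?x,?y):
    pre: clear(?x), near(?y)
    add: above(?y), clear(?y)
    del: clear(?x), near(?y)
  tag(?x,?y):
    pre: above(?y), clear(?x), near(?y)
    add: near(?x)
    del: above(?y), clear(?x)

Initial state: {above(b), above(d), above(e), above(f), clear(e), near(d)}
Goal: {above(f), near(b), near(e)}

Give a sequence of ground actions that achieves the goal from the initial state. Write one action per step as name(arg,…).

free(b,d); free(e,b)

1. free(b,d)  →  {above(b), above(e), above(f), clear(b), clear(e), near(b), near(d)}
2. free(e,b)  →  {above(e), above(f), clear(b), clear(e), near(b), near(d), near(e)}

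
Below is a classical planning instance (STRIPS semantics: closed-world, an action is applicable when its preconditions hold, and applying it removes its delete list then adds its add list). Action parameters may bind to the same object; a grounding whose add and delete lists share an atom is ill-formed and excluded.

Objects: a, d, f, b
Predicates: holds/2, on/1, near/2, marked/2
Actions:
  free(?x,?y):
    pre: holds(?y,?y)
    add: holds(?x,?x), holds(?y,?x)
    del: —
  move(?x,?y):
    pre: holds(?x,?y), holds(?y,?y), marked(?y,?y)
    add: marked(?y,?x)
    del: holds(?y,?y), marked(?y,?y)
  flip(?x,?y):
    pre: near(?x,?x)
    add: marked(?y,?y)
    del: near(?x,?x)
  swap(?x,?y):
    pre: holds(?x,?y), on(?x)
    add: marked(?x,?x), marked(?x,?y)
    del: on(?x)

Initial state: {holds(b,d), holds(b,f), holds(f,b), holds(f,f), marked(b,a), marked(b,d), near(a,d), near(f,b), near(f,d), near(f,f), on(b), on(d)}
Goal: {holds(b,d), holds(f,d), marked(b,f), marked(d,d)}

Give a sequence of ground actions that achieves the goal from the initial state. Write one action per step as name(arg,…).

free(d,f); flip(f,d); swap(b,f)

1. free(d,f)  →  {holds(b,d), holds(b,f), holds(d,d), holds(f,b), holds(f,d), holds(f,f), marked(b,a), marked(b,d), near(a,d), near(f,b), near(f,d), near(f,f), on(b), on(d)}
2. flip(f,d)  →  {holds(b,d), holds(b,f), holds(d,d), holds(f,b), holds(f,d), holds(f,f), marked(b,a), marked(b,d), marked(d,d), near(a,d), near(f,b), near(f,d), on(b), on(d)}
3. swap(b,f)  →  {holds(b,d), holds(b,f), holds(d,d), holds(f,b), holds(f,d), holds(f,f), marked(b,a), marked(b,b), marked(b,d), marked(b,f), marked(d,d), near(a,d), near(f,b), near(f,d), on(d)}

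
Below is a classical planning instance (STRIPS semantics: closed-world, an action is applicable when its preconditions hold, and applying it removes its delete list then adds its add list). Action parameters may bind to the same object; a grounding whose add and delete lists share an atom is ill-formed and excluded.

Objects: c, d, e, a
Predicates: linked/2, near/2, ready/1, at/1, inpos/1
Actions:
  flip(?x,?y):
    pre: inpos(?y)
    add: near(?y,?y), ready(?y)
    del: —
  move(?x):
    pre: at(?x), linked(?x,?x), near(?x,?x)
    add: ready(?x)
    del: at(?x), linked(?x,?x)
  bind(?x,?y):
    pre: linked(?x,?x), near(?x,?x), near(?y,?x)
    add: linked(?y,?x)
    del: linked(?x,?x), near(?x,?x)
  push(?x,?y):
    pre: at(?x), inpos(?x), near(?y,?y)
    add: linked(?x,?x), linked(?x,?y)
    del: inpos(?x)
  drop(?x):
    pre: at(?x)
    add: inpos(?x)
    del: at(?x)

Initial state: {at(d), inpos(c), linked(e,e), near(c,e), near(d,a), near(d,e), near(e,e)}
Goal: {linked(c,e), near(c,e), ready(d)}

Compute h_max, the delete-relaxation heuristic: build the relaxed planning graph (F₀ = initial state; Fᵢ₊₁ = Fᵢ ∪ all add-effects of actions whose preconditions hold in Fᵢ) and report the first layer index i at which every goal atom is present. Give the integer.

2

F0 = init (7 atoms)
F1 = F0 ∪ {inpos(d), linked(c,e), linked(d,e), near(c,c), ready(c)}  (12 atoms)
F2 = F1 ∪ {linked(d,c), linked(d,d), near(d,d), ready(d)}  (16 atoms)
goal ⊆ F2  ⇒  h_max = 2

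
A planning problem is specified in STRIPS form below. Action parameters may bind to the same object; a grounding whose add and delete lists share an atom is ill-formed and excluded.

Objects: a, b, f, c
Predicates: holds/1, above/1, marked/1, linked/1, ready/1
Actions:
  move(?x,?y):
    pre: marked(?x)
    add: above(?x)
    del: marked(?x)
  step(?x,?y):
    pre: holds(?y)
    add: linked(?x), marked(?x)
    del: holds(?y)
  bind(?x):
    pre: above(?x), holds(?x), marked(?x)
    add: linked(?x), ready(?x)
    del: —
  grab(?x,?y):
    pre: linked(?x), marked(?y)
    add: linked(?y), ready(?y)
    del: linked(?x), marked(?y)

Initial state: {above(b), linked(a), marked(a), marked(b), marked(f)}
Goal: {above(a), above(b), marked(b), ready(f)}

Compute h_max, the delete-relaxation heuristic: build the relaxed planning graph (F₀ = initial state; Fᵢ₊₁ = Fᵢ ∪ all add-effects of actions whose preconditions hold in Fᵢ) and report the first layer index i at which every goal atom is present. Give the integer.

F0 = init (5 atoms)
F1 = F0 ∪ {above(a), above(f), linked(b), linked(f), ready(b), ready(f)}  (11 atoms)
goal ⊆ F1  ⇒  h_max = 1

1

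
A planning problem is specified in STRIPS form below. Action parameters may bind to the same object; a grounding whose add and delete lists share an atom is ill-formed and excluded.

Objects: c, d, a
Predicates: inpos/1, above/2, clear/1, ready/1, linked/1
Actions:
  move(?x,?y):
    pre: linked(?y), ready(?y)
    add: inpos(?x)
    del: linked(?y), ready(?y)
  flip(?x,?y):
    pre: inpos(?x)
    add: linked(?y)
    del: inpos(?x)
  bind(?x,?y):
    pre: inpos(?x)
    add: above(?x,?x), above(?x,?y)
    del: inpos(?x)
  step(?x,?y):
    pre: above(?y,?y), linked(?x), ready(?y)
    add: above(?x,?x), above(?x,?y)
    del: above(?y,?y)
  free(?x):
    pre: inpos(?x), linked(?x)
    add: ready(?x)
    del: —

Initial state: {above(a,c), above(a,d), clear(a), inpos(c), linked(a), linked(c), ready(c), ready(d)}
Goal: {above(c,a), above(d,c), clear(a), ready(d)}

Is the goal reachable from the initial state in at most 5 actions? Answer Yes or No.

Yes

1. move(d,c)  →  {above(a,c), above(a,d), clear(a), inpos(c), inpos(d), linked(a), ready(d)}
2. bind(c,a)  →  {above(a,c), above(a,d), above(c,a), above(c,c), clear(a), inpos(d), linked(a), ready(d)}
3. bind(d,c)  →  {above(a,c), above(a,d), above(c,a), above(c,c), above(d,c), above(d,d), clear(a), linked(a), ready(d)}
optimal plan length = 3; 3 ≤ 5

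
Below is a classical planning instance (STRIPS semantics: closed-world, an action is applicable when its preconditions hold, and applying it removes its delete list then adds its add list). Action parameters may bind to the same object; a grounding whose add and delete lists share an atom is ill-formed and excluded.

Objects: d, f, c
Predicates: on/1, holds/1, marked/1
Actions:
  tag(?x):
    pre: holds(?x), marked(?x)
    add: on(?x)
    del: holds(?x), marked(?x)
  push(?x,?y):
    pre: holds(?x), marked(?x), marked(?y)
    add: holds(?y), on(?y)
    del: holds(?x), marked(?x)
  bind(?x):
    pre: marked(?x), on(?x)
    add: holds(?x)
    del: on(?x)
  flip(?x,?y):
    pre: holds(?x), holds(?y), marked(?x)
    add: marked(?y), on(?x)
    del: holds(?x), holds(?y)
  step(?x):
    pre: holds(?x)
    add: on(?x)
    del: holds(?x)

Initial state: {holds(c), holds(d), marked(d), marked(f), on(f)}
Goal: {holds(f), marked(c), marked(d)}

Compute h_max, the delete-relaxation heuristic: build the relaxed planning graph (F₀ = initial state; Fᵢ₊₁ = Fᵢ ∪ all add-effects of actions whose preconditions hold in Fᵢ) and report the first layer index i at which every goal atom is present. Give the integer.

1

F0 = init (5 atoms)
F1 = F0 ∪ {holds(f), marked(c), on(c), on(d)}  (9 atoms)
goal ⊆ F1  ⇒  h_max = 1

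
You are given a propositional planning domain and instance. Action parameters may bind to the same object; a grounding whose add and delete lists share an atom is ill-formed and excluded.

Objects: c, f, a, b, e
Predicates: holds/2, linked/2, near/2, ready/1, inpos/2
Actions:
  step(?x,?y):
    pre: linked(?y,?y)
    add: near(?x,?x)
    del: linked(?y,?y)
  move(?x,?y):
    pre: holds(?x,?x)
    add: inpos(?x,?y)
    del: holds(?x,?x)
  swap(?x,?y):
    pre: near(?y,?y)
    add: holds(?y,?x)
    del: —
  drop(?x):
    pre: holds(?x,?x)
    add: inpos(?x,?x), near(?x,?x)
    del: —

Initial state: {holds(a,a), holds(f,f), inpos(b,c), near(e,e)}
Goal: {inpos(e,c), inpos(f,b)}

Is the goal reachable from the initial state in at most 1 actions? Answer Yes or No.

1. move(f,b)  →  {holds(a,a), inpos(b,c), inpos(f,b), near(e,e)}
2. swap(e,e)  →  {holds(a,a), holds(e,e), inpos(b,c), inpos(f,b), near(e,e)}
3. move(e,c)  →  {holds(a,a), inpos(b,c), inpos(e,c), inpos(f,b), near(e,e)}
optimal plan length = 3; 3 > 1

No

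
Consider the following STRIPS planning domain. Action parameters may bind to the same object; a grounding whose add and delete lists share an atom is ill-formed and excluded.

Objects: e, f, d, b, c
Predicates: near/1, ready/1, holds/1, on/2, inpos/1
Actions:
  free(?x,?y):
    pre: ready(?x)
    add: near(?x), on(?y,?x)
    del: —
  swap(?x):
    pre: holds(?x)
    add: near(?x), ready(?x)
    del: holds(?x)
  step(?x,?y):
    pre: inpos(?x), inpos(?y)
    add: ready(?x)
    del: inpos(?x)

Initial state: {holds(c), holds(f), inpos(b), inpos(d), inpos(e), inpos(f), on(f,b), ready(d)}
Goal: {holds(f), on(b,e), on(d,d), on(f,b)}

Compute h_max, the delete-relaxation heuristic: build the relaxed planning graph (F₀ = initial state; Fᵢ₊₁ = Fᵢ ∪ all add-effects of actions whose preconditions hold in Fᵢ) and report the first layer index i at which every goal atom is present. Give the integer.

F0 = init (8 atoms)
F1 = F0 ∪ {near(c), near(d), near(f), on(b,d), on(c,d), on(d,d), on(e,d), on(f,d), ready(b), ready(c), ready(e), ready(f)}  (20 atoms)
F2 = F1 ∪ {near(b), near(e), on(b,b), on(b,c), on(b,e), on(b,f), on(c,b), on(c,c), on(c,e), on(c,f), on(d,b), on(d,c), on(d,e), on(d,f), on(e,b), on(e,c), on(e,e), on(e,f), on(f,c), on(f,e), on(f,f)}  (41 atoms)
goal ⊆ F2  ⇒  h_max = 2

2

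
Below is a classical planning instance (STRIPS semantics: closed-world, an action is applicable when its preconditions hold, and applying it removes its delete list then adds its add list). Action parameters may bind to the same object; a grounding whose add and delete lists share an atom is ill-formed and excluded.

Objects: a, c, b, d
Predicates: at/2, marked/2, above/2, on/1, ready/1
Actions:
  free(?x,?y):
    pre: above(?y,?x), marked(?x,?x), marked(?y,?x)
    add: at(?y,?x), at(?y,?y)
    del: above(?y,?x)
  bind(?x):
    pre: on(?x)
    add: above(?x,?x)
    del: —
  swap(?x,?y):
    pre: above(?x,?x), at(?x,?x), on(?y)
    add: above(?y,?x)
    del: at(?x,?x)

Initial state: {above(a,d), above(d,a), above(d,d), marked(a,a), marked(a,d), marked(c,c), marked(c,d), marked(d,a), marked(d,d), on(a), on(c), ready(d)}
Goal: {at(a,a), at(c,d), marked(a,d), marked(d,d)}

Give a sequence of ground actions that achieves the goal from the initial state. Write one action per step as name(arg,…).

free(a,d); free(d,a); swap(d,c); free(d,c)

1. free(a,d)  →  {above(a,d), above(d,d), at(d,a), at(d,d), marked(a,a), marked(a,d), marked(c,c), marked(c,d), marked(d,a), marked(d,d), on(a), on(c), ready(d)}
2. free(d,a)  →  {above(d,d), at(a,a), at(a,d), at(d,a), at(d,d), marked(a,a), marked(a,d), marked(c,c), marked(c,d), marked(d,a), marked(d,d), on(a), on(c), ready(d)}
3. swap(d,c)  →  {above(c,d), above(d,d), at(a,a), at(a,d), at(d,a), marked(a,a), marked(a,d), marked(c,c), marked(c,d), marked(d,a), marked(d,d), on(a), on(c), ready(d)}
4. free(d,c)  →  {above(d,d), at(a,a), at(a,d), at(c,c), at(c,d), at(d,a), marked(a,a), marked(a,d), marked(c,c), marked(c,d), marked(d,a), marked(d,d), on(a), on(c), ready(d)}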